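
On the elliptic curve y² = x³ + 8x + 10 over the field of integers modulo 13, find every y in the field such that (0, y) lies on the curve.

x³ + 8x + 10 = 10 ≡ 10 (mod 13).
Square roots of 10 mod 13: 6 and 7 (since 6² = 36 ≡ 10).

6, 7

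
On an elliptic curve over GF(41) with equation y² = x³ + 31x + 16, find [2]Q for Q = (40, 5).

tangent at (40, 5): λ = (3·40² + 31)/(2·5) ≡ 34/10. 10⁻¹ ≡ 37 (mod 41), so λ ≡ 34·37 ≡ 28.
  x = λ² - 40 - 40 = 784 - 80 ≡ 7; y = λ·(40 - 7) - 5 ≡ 17. → (7, 17)

(7, 17)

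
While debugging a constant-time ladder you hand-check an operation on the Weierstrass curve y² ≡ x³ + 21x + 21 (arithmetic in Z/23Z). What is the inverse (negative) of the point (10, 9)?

-(10, 9) = (10, -9 mod 23) = (10, 14).

(10, 14)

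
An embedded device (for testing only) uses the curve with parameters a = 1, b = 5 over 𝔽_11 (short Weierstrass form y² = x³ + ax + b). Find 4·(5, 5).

Write G = (5, 5).
Double-and-add on 4 = (100)₂. Start with G = (5, 5) for the leading 1-bit.
double: tangent at (5, 5): λ = (3·5² + 1)/(2·5) ≡ 10/10. 10⁻¹ ≡ 10 (mod 11), so λ ≡ 10·10 ≡ 1.
  x = λ² - 5 - 5 = 1 - 10 ≡ 2; y = λ·(5 - 2) - 5 ≡ 9. → (2, 9)
double: tangent at (2, 9): λ = (3·2² + 1)/(2·9) ≡ 2/7. 7⁻¹ ≡ 8 (mod 11) since 7·8 = 56 ≡ 1, so λ ≡ 2·8 ≡ 5.
  x = λ² - 2 - 2 = 25 - 4 ≡ 10; y = λ·(2 - 10) - 9 ≡ 6. → (10, 6)

(10, 6)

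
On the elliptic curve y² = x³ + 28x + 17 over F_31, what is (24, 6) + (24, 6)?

tangent at (24, 6): λ = (3·24² + 28)/(2·6) ≡ 20/12. 12⁻¹ ≡ 13 (mod 31), so λ ≡ 20·13 ≡ 12.
  x = λ² - 24 - 24 = 144 - 48 ≡ 3; y = λ·(24 - 3) - 6 ≡ 29. → (3, 29)

(3, 29)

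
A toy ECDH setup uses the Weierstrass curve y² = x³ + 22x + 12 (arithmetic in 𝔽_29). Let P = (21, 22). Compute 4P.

Repeated addition: build up to 4P.
2P: tangent at (21, 22): λ = (3·21² + 22)/(2·22) ≡ 11/15. 15⁻¹ ≡ 2 (mod 29) since 15·2 = 30 ≡ 1, so λ ≡ 11·2 ≡ 22.
  x = λ² - 21 - 21 = 484 - 42 ≡ 7; y = λ·(21 - 7) - 22 ≡ 25. → (7, 25)
3P: (7, 25) + (21, 22). λ = (22 - 25)/(21 - 7) ≡ 26/14 mod 29. 14⁻¹ ≡ 27 (mod 29), so λ ≡ 6.
  x = λ² - 7 - 21 = 36 - 28 ≡ 8; y = λ·(7 - 8) - 25 ≡ 27. → (8, 27)
4P: (8, 27) + (21, 22). λ = (22 - 27)/(21 - 8) ≡ 24/13 mod 29. 13⁻¹ ≡ 9 (mod 29), so λ ≡ 13.
  x = λ² - 8 - 21 = 169 - 29 ≡ 24; y = λ·(8 - 24) - 27 ≡ 26. → (24, 26)

(24, 26)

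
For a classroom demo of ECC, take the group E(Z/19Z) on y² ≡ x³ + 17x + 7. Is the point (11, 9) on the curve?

y² = 9² ≡ 5; x³ + 17x + 7 = 1525 ≡ 5 (mod 19). 5 = 5.

yes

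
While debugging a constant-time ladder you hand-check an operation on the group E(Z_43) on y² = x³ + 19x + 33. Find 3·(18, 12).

(8, 3)

Write G = (18, 12).
Repeated addition: build up to 3G.
2G: tangent at (18, 12): λ = (3·18² + 19)/(2·12) ≡ 2/24. 24⁻¹ ≡ 9 (mod 43), so λ ≡ 2·9 ≡ 18.
  x = λ² - 18 - 18 = 324 - 36 ≡ 30; y = λ·(18 - 30) - 12 ≡ 30. → (30, 30)
3G: (30, 30) + (18, 12). λ = (12 - 30)/(18 - 30) ≡ 25/31 mod 43. 31⁻¹ ≡ 25 (mod 43), so λ ≡ 23.
  x = λ² - 30 - 18 = 529 - 48 ≡ 8; y = λ·(30 - 8) - 30 ≡ 3. → (8, 3)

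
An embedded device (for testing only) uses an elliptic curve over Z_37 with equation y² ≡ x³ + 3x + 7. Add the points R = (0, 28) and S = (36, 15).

(0, 28) + (36, 15). λ = (15 - 28)/(36 - 0) ≡ 24/36 mod 37. 36⁻¹ ≡ 36 (mod 37) since 36·36 = 1296 ≡ 1, so λ ≡ 13.
  x = λ² - 0 - 36 = 169 - 36 ≡ 22; y = λ·(0 - 22) - 28 ≡ 19. → (22, 19)

(22, 19)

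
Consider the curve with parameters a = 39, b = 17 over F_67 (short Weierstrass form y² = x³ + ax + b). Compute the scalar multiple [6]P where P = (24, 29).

Repeated addition: build up to 6P.
2P: tangent at (24, 29): λ = (3·24² + 39)/(2·29) ≡ 25/58. 58⁻¹ ≡ 52 (mod 67) since 58·52 = 3016 ≡ 1, so λ ≡ 25·52 ≡ 27.
  x = λ² - 24 - 24 = 729 - 48 ≡ 11; y = λ·(24 - 11) - 29 ≡ 54. → (11, 54)
3P: (11, 54) + (24, 29). λ = (29 - 54)/(24 - 11) ≡ 42/13 mod 67. 13⁻¹ ≡ 31 (mod 67) since 13·31 = 403 ≡ 1, so λ ≡ 29.
  x = λ² - 11 - 24 = 841 - 35 ≡ 2; y = λ·(11 - 2) - 54 ≡ 6. → (2, 6)
4P: (2, 6) + (24, 29). λ = (29 - 6)/(24 - 2) ≡ 23/22 mod 67. 22⁻¹ ≡ 64 (mod 67), so λ ≡ 65.
  x = λ² - 2 - 24 = 4225 - 26 ≡ 45; y = λ·(2 - 45) - 6 ≡ 13. → (45, 13)
5P: (45, 13) + (24, 29). λ = (29 - 13)/(24 - 45) ≡ 16/46 mod 67. 46⁻¹ ≡ 51 (mod 67) since 46·51 = 2346 ≡ 1, so λ ≡ 12.
  x = λ² - 45 - 24 = 144 - 69 ≡ 8; y = λ·(45 - 8) - 13 ≡ 29. → (8, 29)
6P: (8, 29) + (24, 29). λ = (29 - 29)/(24 - 8) ≡ 0/16 mod 67. 16⁻¹ ≡ 21 (mod 67), so λ ≡ 0.
  x = λ² - 8 - 24 = 0 - 32 ≡ 35; y = λ·(8 - 35) - 29 ≡ 38. → (35, 38)

(35, 38)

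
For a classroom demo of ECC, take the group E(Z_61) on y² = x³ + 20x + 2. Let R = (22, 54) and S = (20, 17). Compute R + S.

(22, 54) + (20, 17). λ = (17 - 54)/(20 - 22) ≡ 24/59 mod 61. 59⁻¹ ≡ 30 (mod 61) since 59·30 = 1770 ≡ 1, so λ ≡ 49.
  x = λ² - 22 - 20 = 2401 - 42 ≡ 41; y = λ·(22 - 41) - 54 ≡ 52. → (41, 52)

(41, 52)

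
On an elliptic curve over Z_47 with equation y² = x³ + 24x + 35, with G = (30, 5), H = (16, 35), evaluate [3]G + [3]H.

First 3G:
Repeated addition: build up to 3G.
2G: tangent at (30, 5): λ = (3·30² + 24)/(2·5) ≡ 45/10. 10⁻¹ ≡ 33 (mod 47), so λ ≡ 45·33 ≡ 28.
  x = λ² - 30 - 30 = 784 - 60 ≡ 19; y = λ·(30 - 19) - 5 ≡ 21. → (19, 21)
3G: (19, 21) + (30, 5). λ = (5 - 21)/(30 - 19) ≡ 31/11 mod 47. 11⁻¹ ≡ 30 (mod 47), so λ ≡ 37.
  x = λ² - 19 - 30 = 1369 - 49 ≡ 4; y = λ·(19 - 4) - 21 ≡ 17. → (4, 17)
3G = (4, 17).
Next 3H:
Repeated addition: build up to 3H.
2H: tangent at (16, 35): λ = (3·16² + 24)/(2·35) ≡ 40/23. 23⁻¹ ≡ 45 (mod 47) since 23·45 = 1035 ≡ 1, so λ ≡ 40·45 ≡ 14.
  x = λ² - 16 - 16 = 196 - 32 ≡ 23; y = λ·(16 - 23) - 35 ≡ 8. → (23, 8)
3H: (23, 8) + (16, 35). λ = (35 - 8)/(16 - 23) ≡ 27/40 mod 47. 40⁻¹ ≡ 20 (mod 47), so λ ≡ 23.
  x = λ² - 23 - 16 = 529 - 39 ≡ 20; y = λ·(23 - 20) - 8 ≡ 14. → (20, 14)
3H = (20, 14).
Finally 3G + 3H:
(4, 17) + (20, 14). λ = (14 - 17)/(20 - 4) ≡ 44/16 mod 47. 16⁻¹ ≡ 3 (mod 47), so λ ≡ 38.
  x = λ² - 4 - 20 = 1444 - 24 ≡ 10; y = λ·(4 - 10) - 17 ≡ 37. → (10, 37)

(10, 37)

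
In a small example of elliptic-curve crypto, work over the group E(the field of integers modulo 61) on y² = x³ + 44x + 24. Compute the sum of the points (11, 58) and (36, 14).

(17, 16)

(11, 58) + (36, 14). λ = (14 - 58)/(36 - 11) ≡ 17/25 mod 61. 25⁻¹ ≡ 22 (mod 61), so λ ≡ 8.
  x = λ² - 11 - 36 = 64 - 47 ≡ 17; y = λ·(11 - 17) - 58 ≡ 16. → (17, 16)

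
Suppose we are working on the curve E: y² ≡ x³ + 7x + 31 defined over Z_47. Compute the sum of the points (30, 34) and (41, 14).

(3, 28)

(30, 34) + (41, 14). λ = (14 - 34)/(41 - 30) ≡ 27/11 mod 47. 11⁻¹ ≡ 30 (mod 47), so λ ≡ 11.
  x = λ² - 30 - 41 = 121 - 71 ≡ 3; y = λ·(30 - 3) - 34 ≡ 28. → (3, 28)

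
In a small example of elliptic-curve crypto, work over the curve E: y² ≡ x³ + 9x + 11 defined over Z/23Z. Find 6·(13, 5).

(13, 18)

Write Q = (13, 5).
Repeated addition: build up to 6Q.
2Q: tangent at (13, 5): λ = (3·13² + 9)/(2·5) ≡ 10/10. 10⁻¹ ≡ 7 (mod 23) since 10·7 = 70 ≡ 1, so λ ≡ 10·7 ≡ 1.
  x = λ² - 13 - 13 = 1 - 26 ≡ 21; y = λ·(13 - 21) - 5 ≡ 10. → (21, 10)
3Q: (21, 10) + (13, 5). λ = (5 - 10)/(13 - 21) ≡ 18/15 mod 23. 15⁻¹ ≡ 20 (mod 23) since 15·20 = 300 ≡ 1, so λ ≡ 15.
  x = λ² - 21 - 13 = 225 - 34 ≡ 7; y = λ·(21 - 7) - 10 ≡ 16. → (7, 16)
4Q: (7, 16) + (13, 5). λ = (5 - 16)/(13 - 7) ≡ 12/6 mod 23. 6⁻¹ ≡ 4 (mod 23), so λ ≡ 2.
  x = λ² - 7 - 13 = 4 - 20 ≡ 7; y = λ·(7 - 7) - 16 ≡ 7. → (7, 7)
5Q: (7, 7) + (13, 5). λ = (5 - 7)/(13 - 7) ≡ 21/6 mod 23. 6⁻¹ ≡ 4 (mod 23), so λ ≡ 15.
  x = λ² - 7 - 13 = 225 - 20 ≡ 21; y = λ·(7 - 21) - 7 ≡ 13. → (21, 13)
6Q: (21, 13) + (13, 5). λ = (5 - 13)/(13 - 21) ≡ 15/15 mod 23. 15⁻¹ ≡ 20 (mod 23) since 15·20 = 300 ≡ 1, so λ ≡ 1.
  x = λ² - 21 - 13 = 1 - 34 ≡ 13; y = λ·(21 - 13) - 13 ≡ 18. → (13, 18)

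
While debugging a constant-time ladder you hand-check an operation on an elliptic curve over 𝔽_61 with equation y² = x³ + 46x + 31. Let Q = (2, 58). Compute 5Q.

(35, 48)

Double-and-add on 5 = (101)₂. Start with Q = (2, 58) for the leading 1-bit.
double: tangent at (2, 58): λ = (3·2² + 46)/(2·58) ≡ 58/55. 55⁻¹ ≡ 10 (mod 61), so λ ≡ 58·10 ≡ 31.
  x = λ² - 2 - 2 = 961 - 4 ≡ 42; y = λ·(2 - 42) - 58 ≡ 44. → (42, 44)
double: tangent at (42, 44): λ = (3·42² + 46)/(2·44) ≡ 31/27. 27⁻¹ ≡ 52 (mod 61) since 27·52 = 1404 ≡ 1, so λ ≡ 31·52 ≡ 26.
  x = λ² - 42 - 42 = 676 - 84 ≡ 43; y = λ·(42 - 43) - 44 ≡ 52. → (43, 52)
add Q: (43, 52) + (2, 58). λ = (58 - 52)/(2 - 43) ≡ 6/20 mod 61. 20⁻¹ ≡ 58 (mod 61), so λ ≡ 43.
  x = λ² - 43 - 2 = 1849 - 45 ≡ 35; y = λ·(43 - 35) - 52 ≡ 48. → (35, 48)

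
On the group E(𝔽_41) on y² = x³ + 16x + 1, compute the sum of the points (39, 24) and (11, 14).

(39, 24) + (11, 14). λ = (14 - 24)/(11 - 39) ≡ 31/13 mod 41. 13⁻¹ ≡ 19 (mod 41), so λ ≡ 15.
  x = λ² - 39 - 11 = 225 - 50 ≡ 11; y = λ·(39 - 11) - 24 ≡ 27. → (11, 27)

(11, 27)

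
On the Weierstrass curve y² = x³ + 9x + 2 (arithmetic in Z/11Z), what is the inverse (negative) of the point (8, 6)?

(8, 5)

-(8, 6) = (8, -6 mod 11) = (8, 5).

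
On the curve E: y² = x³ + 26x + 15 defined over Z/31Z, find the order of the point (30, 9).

5

2P: tangent at (30, 9): λ = (3·30² + 26)/(2·9) ≡ 29/18. 18⁻¹ ≡ 19 (mod 31), so λ ≡ 29·19 ≡ 24.
  x = λ² - 30 - 30 = 576 - 60 ≡ 20; y = λ·(30 - 20) - 9 ≡ 14. → (20, 14)
3P: (20, 14) + (30, 9). λ = (9 - 14)/(30 - 20) ≡ 26/10 mod 31. 10⁻¹ ≡ 28 (mod 31), so λ ≡ 15.
  x = λ² - 20 - 30 = 225 - 50 ≡ 20; y = λ·(20 - 20) - 14 ≡ 17. → (20, 17)
4P: (20, 17) + (30, 9). λ = (9 - 17)/(30 - 20) ≡ 23/10 mod 31. 10⁻¹ ≡ 28 (mod 31), so λ ≡ 24.
  x = λ² - 20 - 30 = 576 - 50 ≡ 30; y = λ·(20 - 30) - 17 ≡ 22. → (30, 22)
5P: (30, 22) + (30, 9): same x and y₁ ≡ -y₂, so the sum is O.
5P = O, so the order is 5.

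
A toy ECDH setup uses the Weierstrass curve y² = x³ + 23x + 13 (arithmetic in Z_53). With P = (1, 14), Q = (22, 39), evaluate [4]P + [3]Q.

(1, 14)

First 4P:
Double-and-add on 4 = (100)₂. Start with P = (1, 14) for the leading 1-bit.
double: tangent at (1, 14): λ = (3·1² + 23)/(2·14) ≡ 26/28. 28⁻¹ ≡ 36 (mod 53), so λ ≡ 26·36 ≡ 35.
  x = λ² - 1 - 1 = 1225 - 2 ≡ 4; y = λ·(1 - 4) - 14 ≡ 40. → (4, 40)
double: tangent at (4, 40): λ = (3·4² + 23)/(2·40) ≡ 18/27. 27⁻¹ ≡ 2 (mod 53), so λ ≡ 18·2 ≡ 36.
  x = λ² - 4 - 4 = 1296 - 8 ≡ 16; y = λ·(4 - 16) - 40 ≡ 5. → (16, 5)
4P = (16, 5).
Next 3Q:
Repeated addition: build up to 3Q.
2Q: tangent at (22, 39): λ = (3·22² + 23)/(2·39) ≡ 44/25. 25⁻¹ ≡ 17 (mod 53), so λ ≡ 44·17 ≡ 6.
  x = λ² - 22 - 22 = 36 - 44 ≡ 45; y = λ·(22 - 45) - 39 ≡ 35. → (45, 35)
3Q: (45, 35) + (22, 39). λ = (39 - 35)/(22 - 45) ≡ 4/30 mod 53. 30⁻¹ ≡ 23 (mod 53) since 30·23 = 690 ≡ 1, so λ ≡ 39.
  x = λ² - 45 - 22 = 1521 - 67 ≡ 23; y = λ·(45 - 23) - 35 ≡ 28. → (23, 28)
3Q = (23, 28).
Finally 4P + 3Q:
(16, 5) + (23, 28). λ = (28 - 5)/(23 - 16) ≡ 23/7 mod 53. 7⁻¹ ≡ 38 (mod 53) since 7·38 = 266 ≡ 1, so λ ≡ 26.
  x = λ² - 16 - 23 = 676 - 39 ≡ 1; y = λ·(16 - 1) - 5 ≡ 14. → (1, 14)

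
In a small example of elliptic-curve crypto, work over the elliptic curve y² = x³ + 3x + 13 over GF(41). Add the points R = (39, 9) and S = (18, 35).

(39, 9) + (18, 35). λ = (35 - 9)/(18 - 39) ≡ 26/20 mod 41. 20⁻¹ ≡ 39 (mod 41) since 20·39 = 780 ≡ 1, so λ ≡ 30.
  x = λ² - 39 - 18 = 900 - 57 ≡ 23; y = λ·(39 - 23) - 9 ≡ 20. → (23, 20)

(23, 20)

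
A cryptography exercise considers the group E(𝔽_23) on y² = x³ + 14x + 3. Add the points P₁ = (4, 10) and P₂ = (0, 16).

(4, 10) + (0, 16). λ = (16 - 10)/(0 - 4) ≡ 6/19 mod 23. 19⁻¹ ≡ 17 (mod 23) since 19·17 = 323 ≡ 1, so λ ≡ 10.
  x = λ² - 4 - 0 = 100 - 4 ≡ 4; y = λ·(4 - 4) - 10 ≡ 13. → (4, 13)

(4, 13)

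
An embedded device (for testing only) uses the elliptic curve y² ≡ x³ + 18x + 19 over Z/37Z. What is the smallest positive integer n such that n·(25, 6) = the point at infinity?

2P: tangent at (25, 6): λ = (3·25² + 18)/(2·6) ≡ 6/12. 12⁻¹ ≡ 34 (mod 37) since 12·34 = 408 ≡ 1, so λ ≡ 6·34 ≡ 19.
  x = λ² - 25 - 25 = 361 - 50 ≡ 15; y = λ·(25 - 15) - 6 ≡ 36. → (15, 36)
3P: (15, 36) + (25, 6). λ = (6 - 36)/(25 - 15) ≡ 7/10 mod 37. 10⁻¹ ≡ 26 (mod 37) since 10·26 = 260 ≡ 1, so λ ≡ 34.
  x = λ² - 15 - 25 = 1156 - 40 ≡ 6; y = λ·(15 - 6) - 36 ≡ 11. → (6, 11)
4P: (6, 11) + (25, 6). λ = (6 - 11)/(25 - 6) ≡ 32/19 mod 37. 19⁻¹ ≡ 2 (mod 37), so λ ≡ 27.
  x = λ² - 6 - 25 = 729 - 31 ≡ 32; y = λ·(6 - 32) - 11 ≡ 27. → (32, 27)
5P: (32, 27) + (25, 6). λ = (6 - 27)/(25 - 32) ≡ 16/30 mod 37. 30⁻¹ ≡ 21 (mod 37), so λ ≡ 3.
  x = λ² - 32 - 25 = 9 - 57 ≡ 26; y = λ·(32 - 26) - 27 ≡ 28. → (26, 28)
6P: (26, 28) + (25, 6). λ = (6 - 28)/(25 - 26) ≡ 15/36 mod 37. 36⁻¹ ≡ 36 (mod 37), so λ ≡ 22.
  x = λ² - 26 - 25 = 484 - 51 ≡ 26; y = λ·(26 - 26) - 28 ≡ 9. → (26, 9)
7P: (26, 9) + (25, 6). λ = (6 - 9)/(25 - 26) ≡ 34/36 mod 37. 36⁻¹ ≡ 36 (mod 37) since 36·36 = 1296 ≡ 1, so λ ≡ 3.
  x = λ² - 26 - 25 = 9 - 51 ≡ 32; y = λ·(26 - 32) - 9 ≡ 10. → (32, 10)
8P: (32, 10) + (25, 6). λ = (6 - 10)/(25 - 32) ≡ 33/30 mod 37. 30⁻¹ ≡ 21 (mod 37) since 30·21 = 630 ≡ 1, so λ ≡ 27.
  x = λ² - 32 - 25 = 729 - 57 ≡ 6; y = λ·(32 - 6) - 10 ≡ 26. → (6, 26)
9P: (6, 26) + (25, 6). λ = (6 - 26)/(25 - 6) ≡ 17/19 mod 37. 19⁻¹ ≡ 2 (mod 37), so λ ≡ 34.
  x = λ² - 6 - 25 = 1156 - 31 ≡ 15; y = λ·(6 - 15) - 26 ≡ 1. → (15, 1)
10P: (15, 1) + (25, 6). λ = (6 - 1)/(25 - 15) ≡ 5/10 mod 37. 10⁻¹ ≡ 26 (mod 37) since 10·26 = 260 ≡ 1, so λ ≡ 19.
  x = λ² - 15 - 25 = 361 - 40 ≡ 25; y = λ·(15 - 25) - 1 ≡ 31. → (25, 31)
11P: (25, 31) + (25, 6): same x and y₁ ≡ -y₂, so the sum is the point at infinity.
11P = the point at infinity, so the order is 11.

11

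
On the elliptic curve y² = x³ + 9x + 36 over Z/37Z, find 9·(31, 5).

(26, 7)

Write P = (31, 5).
Double-and-add on 9 = (1001)₂. Start with P = (31, 5) for the leading 1-bit.
double: tangent at (31, 5): λ = (3·31² + 9)/(2·5) ≡ 6/10. 10⁻¹ ≡ 26 (mod 37) since 10·26 = 260 ≡ 1, so λ ≡ 6·26 ≡ 8.
  x = λ² - 31 - 31 = 64 - 62 ≡ 2; y = λ·(31 - 2) - 5 ≡ 5. → (2, 5)
double: tangent at (2, 5): λ = (3·2² + 9)/(2·5) ≡ 21/10. 10⁻¹ ≡ 26 (mod 37), so λ ≡ 21·26 ≡ 28.
  x = λ² - 2 - 2 = 784 - 4 ≡ 3; y = λ·(2 - 3) - 5 ≡ 4. → (3, 4)
double: tangent at (3, 4): λ = (3·3² + 9)/(2·4) ≡ 36/8. 8⁻¹ ≡ 14 (mod 37) since 8·14 = 112 ≡ 1, so λ ≡ 36·14 ≡ 23.
  x = λ² - 3 - 3 = 529 - 6 ≡ 5; y = λ·(3 - 5) - 4 ≡ 24. → (5, 24)
add P: (5, 24) + (31, 5). λ = (5 - 24)/(31 - 5) ≡ 18/26 mod 37. 26⁻¹ ≡ 10 (mod 37), so λ ≡ 32.
  x = λ² - 5 - 31 = 1024 - 36 ≡ 26; y = λ·(5 - 26) - 24 ≡ 7. → (26, 7)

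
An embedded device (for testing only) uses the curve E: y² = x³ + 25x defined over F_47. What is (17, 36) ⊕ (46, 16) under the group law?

(45, 6)

(17, 36) + (46, 16). λ = (16 - 36)/(46 - 17) ≡ 27/29 mod 47. 29⁻¹ ≡ 13 (mod 47) since 29·13 = 377 ≡ 1, so λ ≡ 22.
  x = λ² - 17 - 46 = 484 - 63 ≡ 45; y = λ·(17 - 45) - 36 ≡ 6. → (45, 6)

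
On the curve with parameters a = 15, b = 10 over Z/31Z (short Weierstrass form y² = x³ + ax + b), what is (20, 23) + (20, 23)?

tangent at (20, 23): λ = (3·20² + 15)/(2·23) ≡ 6/15. 15⁻¹ ≡ 29 (mod 31) since 15·29 = 435 ≡ 1, so λ ≡ 6·29 ≡ 19.
  x = λ² - 20 - 20 = 361 - 40 ≡ 11; y = λ·(20 - 11) - 23 ≡ 24. → (11, 24)

(11, 24)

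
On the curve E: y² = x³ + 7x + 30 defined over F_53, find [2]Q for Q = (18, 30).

(33, 30)

tangent at (18, 30): λ = (3·18² + 7)/(2·30) ≡ 25/7. 7⁻¹ ≡ 38 (mod 53), so λ ≡ 25·38 ≡ 49.
  x = λ² - 18 - 18 = 2401 - 36 ≡ 33; y = λ·(18 - 33) - 30 ≡ 30. → (33, 30)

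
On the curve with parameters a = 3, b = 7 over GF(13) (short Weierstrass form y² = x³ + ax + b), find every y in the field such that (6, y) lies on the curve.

x³ + 3x + 7 = 241 ≡ 7 (mod 13).
7 is a non-residue mod 13; no y exists.

none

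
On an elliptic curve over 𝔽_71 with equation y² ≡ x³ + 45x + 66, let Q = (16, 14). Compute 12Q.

(45, 63)

Double-and-add on 12 = (1100)₂. Start with Q = (16, 14) for the leading 1-bit.
double: tangent at (16, 14): λ = (3·16² + 45)/(2·14) ≡ 32/28. 28⁻¹ ≡ 33 (mod 71), so λ ≡ 32·33 ≡ 62.
  x = λ² - 16 - 16 = 3844 - 32 ≡ 49; y = λ·(16 - 49) - 14 ≡ 70. → (49, 70)
add Q: (49, 70) + (16, 14). λ = (14 - 70)/(16 - 49) ≡ 15/38 mod 71. 38⁻¹ ≡ 43 (mod 71) since 38·43 = 1634 ≡ 1, so λ ≡ 6.
  x = λ² - 49 - 16 = 36 - 65 ≡ 42; y = λ·(49 - 42) - 70 ≡ 43. → (42, 43)
double: tangent at (42, 43): λ = (3·42² + 45)/(2·43) ≡ 12/15. 15⁻¹ ≡ 19 (mod 71), so λ ≡ 12·19 ≡ 15.
  x = λ² - 42 - 42 = 225 - 84 ≡ 70; y = λ·(42 - 70) - 43 ≡ 34. → (70, 34)
double: tangent at (70, 34): λ = (3·70² + 45)/(2·34) ≡ 48/68. 68⁻¹ ≡ 47 (mod 71), so λ ≡ 48·47 ≡ 55.
  x = λ² - 70 - 70 = 3025 - 140 ≡ 45; y = λ·(70 - 45) - 34 ≡ 63. → (45, 63)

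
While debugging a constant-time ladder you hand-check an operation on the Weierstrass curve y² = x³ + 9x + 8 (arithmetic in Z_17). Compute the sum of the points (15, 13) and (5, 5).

(15, 13) + (5, 5). λ = (5 - 13)/(5 - 15) ≡ 9/7 mod 17. 7⁻¹ ≡ 5 (mod 17), so λ ≡ 11.
  x = λ² - 15 - 5 = 121 - 20 ≡ 16; y = λ·(15 - 16) - 13 ≡ 10. → (16, 10)

(16, 10)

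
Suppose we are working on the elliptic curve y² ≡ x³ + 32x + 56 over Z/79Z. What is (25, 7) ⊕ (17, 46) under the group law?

(25, 7) + (17, 46). λ = (46 - 7)/(17 - 25) ≡ 39/71 mod 79. 71⁻¹ ≡ 69 (mod 79), so λ ≡ 5.
  x = λ² - 25 - 17 = 25 - 42 ≡ 62; y = λ·(25 - 62) - 7 ≡ 45. → (62, 45)

(62, 45)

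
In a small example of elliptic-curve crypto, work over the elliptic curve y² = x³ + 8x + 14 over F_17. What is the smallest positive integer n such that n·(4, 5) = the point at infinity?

2P: tangent at (4, 5): λ = (3·4² + 8)/(2·5) ≡ 5/10. 10⁻¹ ≡ 12 (mod 17), so λ ≡ 5·12 ≡ 9.
  x = λ² - 4 - 4 = 81 - 8 ≡ 5; y = λ·(4 - 5) - 5 ≡ 3. → (5, 3)
3P: (5, 3) + (4, 5). λ = (5 - 3)/(4 - 5) ≡ 2/16 mod 17. 16⁻¹ ≡ 16 (mod 17), so λ ≡ 15.
  x = λ² - 5 - 4 = 225 - 9 ≡ 12; y = λ·(5 - 12) - 3 ≡ 11. → (12, 11)
4P: (12, 11) + (4, 5). λ = (5 - 11)/(4 - 12) ≡ 11/9 mod 17. 9⁻¹ ≡ 2 (mod 17), so λ ≡ 5.
  x = λ² - 12 - 4 = 25 - 16 ≡ 9; y = λ·(12 - 9) - 11 ≡ 4. → (9, 4)
5P: (9, 4) + (4, 5). λ = (5 - 4)/(4 - 9) ≡ 1/12 mod 17. 12⁻¹ ≡ 10 (mod 17), so λ ≡ 10.
  x = λ² - 9 - 4 = 100 - 13 ≡ 2; y = λ·(9 - 2) - 4 ≡ 15. → (2, 15)
6P: (2, 15) + (4, 5). λ = (5 - 15)/(4 - 2) ≡ 7/2 mod 17. 2⁻¹ ≡ 9 (mod 17), so λ ≡ 12.
  x = λ² - 2 - 4 = 144 - 6 ≡ 2; y = λ·(2 - 2) - 15 ≡ 2. → (2, 2)
7P: (2, 2) + (4, 5). λ = (5 - 2)/(4 - 2) ≡ 3/2 mod 17. 2⁻¹ ≡ 9 (mod 17), so λ ≡ 10.
  x = λ² - 2 - 4 = 100 - 6 ≡ 9; y = λ·(2 - 9) - 2 ≡ 13. → (9, 13)
8P: (9, 13) + (4, 5). λ = (5 - 13)/(4 - 9) ≡ 9/12 mod 17. 12⁻¹ ≡ 10 (mod 17), so λ ≡ 5.
  x = λ² - 9 - 4 = 25 - 13 ≡ 12; y = λ·(9 - 12) - 13 ≡ 6. → (12, 6)
9P: (12, 6) + (4, 5). λ = (5 - 6)/(4 - 12) ≡ 16/9 mod 17. 9⁻¹ ≡ 2 (mod 17), so λ ≡ 15.
  x = λ² - 12 - 4 = 225 - 16 ≡ 5; y = λ·(12 - 5) - 6 ≡ 14. → (5, 14)
10P: (5, 14) + (4, 5). λ = (5 - 14)/(4 - 5) ≡ 8/16 mod 17. 16⁻¹ ≡ 16 (mod 17) since 16·16 = 256 ≡ 1, so λ ≡ 9.
  x = λ² - 5 - 4 = 81 - 9 ≡ 4; y = λ·(5 - 4) - 14 ≡ 12. → (4, 12)
11P: (4, 12) + (4, 5): same x and y₁ ≡ -y₂, so the sum is the point at infinity.
11P = the point at infinity, so the order is 11.

11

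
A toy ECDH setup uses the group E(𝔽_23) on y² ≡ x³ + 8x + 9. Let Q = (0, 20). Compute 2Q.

(12, 19)

tangent at (0, 20): λ = (3·0² + 8)/(2·20) ≡ 8/17. 17⁻¹ ≡ 19 (mod 23) since 17·19 = 323 ≡ 1, so λ ≡ 8·19 ≡ 14.
  x = λ² - 0 - 0 = 196 - 0 ≡ 12; y = λ·(0 - 12) - 20 ≡ 19. → (12, 19)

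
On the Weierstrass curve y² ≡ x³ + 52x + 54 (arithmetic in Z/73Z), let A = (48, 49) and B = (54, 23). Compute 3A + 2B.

(61, 29)

First 3A:
Repeated addition: build up to 3A.
2A: tangent at (48, 49): λ = (3·48² + 52)/(2·49) ≡ 29/25. 25⁻¹ ≡ 38 (mod 73), so λ ≡ 29·38 ≡ 7.
  x = λ² - 48 - 48 = 49 - 96 ≡ 26; y = λ·(48 - 26) - 49 ≡ 32. → (26, 32)
3A: (26, 32) + (48, 49). λ = (49 - 32)/(48 - 26) ≡ 17/22 mod 73. 22⁻¹ ≡ 10 (mod 73), so λ ≡ 24.
  x = λ² - 26 - 48 = 576 - 74 ≡ 64; y = λ·(26 - 64) - 32 ≡ 5. → (64, 5)
3A = (64, 5).
Next 2B:
Repeated addition: build up to 2B.
2B: tangent at (54, 23): λ = (3·54² + 52)/(2·23) ≡ 40/46. 46⁻¹ ≡ 27 (mod 73) since 46·27 = 1242 ≡ 1, so λ ≡ 40·27 ≡ 58.
  x = λ² - 54 - 54 = 3364 - 108 ≡ 44; y = λ·(54 - 44) - 23 ≡ 46. → (44, 46)
2B = (44, 46).
Finally 3A + 2B:
(64, 5) + (44, 46). λ = (46 - 5)/(44 - 64) ≡ 41/53 mod 73. 53⁻¹ ≡ 62 (mod 73), so λ ≡ 60.
  x = λ² - 64 - 44 = 3600 - 108 ≡ 61; y = λ·(64 - 61) - 5 ≡ 29. → (61, 29)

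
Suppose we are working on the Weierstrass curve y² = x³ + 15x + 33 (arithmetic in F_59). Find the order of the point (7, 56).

2P: tangent at (7, 56): λ = (3·7² + 15)/(2·56) ≡ 44/53. 53⁻¹ ≡ 49 (mod 59) since 53·49 = 2597 ≡ 1, so λ ≡ 44·49 ≡ 32.
  x = λ² - 7 - 7 = 1024 - 14 ≡ 7; y = λ·(7 - 7) - 56 ≡ 3. → (7, 3)
3P: (7, 3) + (7, 56): same x and y₁ ≡ -y₂, so the sum is ∞.
3P = ∞, so the order is 3.

3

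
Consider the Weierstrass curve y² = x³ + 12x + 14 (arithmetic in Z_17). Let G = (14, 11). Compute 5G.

(7, 4)

Repeated addition: build up to 5G.
2G: tangent at (14, 11): λ = (3·14² + 12)/(2·11) ≡ 5/5. 5⁻¹ ≡ 7 (mod 17) since 5·7 = 35 ≡ 1, so λ ≡ 5·7 ≡ 1.
  x = λ² - 14 - 14 = 1 - 28 ≡ 7; y = λ·(14 - 7) - 11 ≡ 13. → (7, 13)
3G: (7, 13) + (14, 11). λ = (11 - 13)/(14 - 7) ≡ 15/7 mod 17. 7⁻¹ ≡ 5 (mod 17), so λ ≡ 7.
  x = λ² - 7 - 14 = 49 - 21 ≡ 11; y = λ·(7 - 11) - 13 ≡ 10. → (11, 10)
4G: (11, 10) + (14, 11). λ = (11 - 10)/(14 - 11) ≡ 1/3 mod 17. 3⁻¹ ≡ 6 (mod 17), so λ ≡ 6.
  x = λ² - 11 - 14 = 36 - 25 ≡ 11; y = λ·(11 - 11) - 10 ≡ 7. → (11, 7)
5G: (11, 7) + (14, 11). λ = (11 - 7)/(14 - 11) ≡ 4/3 mod 17. 3⁻¹ ≡ 6 (mod 17), so λ ≡ 7.
  x = λ² - 11 - 14 = 49 - 25 ≡ 7; y = λ·(11 - 7) - 7 ≡ 4. → (7, 4)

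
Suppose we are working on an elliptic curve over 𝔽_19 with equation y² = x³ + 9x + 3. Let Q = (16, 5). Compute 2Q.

tangent at (16, 5): λ = (3·16² + 9)/(2·5) ≡ 17/10. 10⁻¹ ≡ 2 (mod 19), so λ ≡ 17·2 ≡ 15.
  x = λ² - 16 - 16 = 225 - 32 ≡ 3; y = λ·(16 - 3) - 5 ≡ 0. → (3, 0)

(3, 0)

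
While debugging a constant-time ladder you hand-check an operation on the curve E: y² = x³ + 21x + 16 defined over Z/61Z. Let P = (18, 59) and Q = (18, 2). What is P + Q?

The two points share x = 18 and their y-coordinates satisfy 59 + 2 ≡ 0 (mod 61), so they are inverses. Their sum is O.

O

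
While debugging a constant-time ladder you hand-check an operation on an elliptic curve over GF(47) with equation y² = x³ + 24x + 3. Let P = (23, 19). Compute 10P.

(0, 35)

Repeated addition: build up to 10P.
2P: tangent at (23, 19): λ = (3·23² + 24)/(2·19) ≡ 13/38. 38⁻¹ ≡ 26 (mod 47), so λ ≡ 13·26 ≡ 9.
  x = λ² - 23 - 23 = 81 - 46 ≡ 35; y = λ·(23 - 35) - 19 ≡ 14. → (35, 14)
3P: (35, 14) + (23, 19). λ = (19 - 14)/(23 - 35) ≡ 5/35 mod 47. 35⁻¹ ≡ 43 (mod 47), so λ ≡ 27.
  x = λ² - 35 - 23 = 729 - 58 ≡ 13; y = λ·(35 - 13) - 14 ≡ 16. → (13, 16)
4P: (13, 16) + (23, 19). λ = (19 - 16)/(23 - 13) ≡ 3/10 mod 47. 10⁻¹ ≡ 33 (mod 47) since 10·33 = 330 ≡ 1, so λ ≡ 5.
  x = λ² - 13 - 23 = 25 - 36 ≡ 36; y = λ·(13 - 36) - 16 ≡ 10. → (36, 10)
5P: (36, 10) + (23, 19). λ = (19 - 10)/(23 - 36) ≡ 9/34 mod 47. 34⁻¹ ≡ 18 (mod 47) since 34·18 = 612 ≡ 1, so λ ≡ 21.
  x = λ² - 36 - 23 = 441 - 59 ≡ 6; y = λ·(36 - 6) - 10 ≡ 9. → (6, 9)
6P: (6, 9) + (23, 19). λ = (19 - 9)/(23 - 6) ≡ 10/17 mod 47. 17⁻¹ ≡ 36 (mod 47), so λ ≡ 31.
  x = λ² - 6 - 23 = 961 - 29 ≡ 39; y = λ·(6 - 39) - 9 ≡ 2. → (39, 2)
7P: (39, 2) + (23, 19). λ = (19 - 2)/(23 - 39) ≡ 17/31 mod 47. 31⁻¹ ≡ 44 (mod 47) since 31·44 = 1364 ≡ 1, so λ ≡ 43.
  x = λ² - 39 - 23 = 1849 - 62 ≡ 1; y = λ·(39 - 1) - 2 ≡ 34. → (1, 34)
8P: (1, 34) + (23, 19). λ = (19 - 34)/(23 - 1) ≡ 32/22 mod 47. 22⁻¹ ≡ 15 (mod 47) since 22·15 = 330 ≡ 1, so λ ≡ 10.
  x = λ² - 1 - 23 = 100 - 24 ≡ 29; y = λ·(1 - 29) - 34 ≡ 15. → (29, 15)
9P: (29, 15) + (23, 19). λ = (19 - 15)/(23 - 29) ≡ 4/41 mod 47. 41⁻¹ ≡ 39 (mod 47), so λ ≡ 15.
  x = λ² - 29 - 23 = 225 - 52 ≡ 32; y = λ·(29 - 32) - 15 ≡ 34. → (32, 34)
10P: (32, 34) + (23, 19). λ = (19 - 34)/(23 - 32) ≡ 32/38 mod 47. 38⁻¹ ≡ 26 (mod 47), so λ ≡ 33.
  x = λ² - 32 - 23 = 1089 - 55 ≡ 0; y = λ·(32 - 0) - 34 ≡ 35. → (0, 35)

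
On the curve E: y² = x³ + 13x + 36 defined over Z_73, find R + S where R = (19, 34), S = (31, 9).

(39, 32)

(19, 34) + (31, 9). λ = (9 - 34)/(31 - 19) ≡ 48/12 mod 73. 12⁻¹ ≡ 67 (mod 73) since 12·67 = 804 ≡ 1, so λ ≡ 4.
  x = λ² - 19 - 31 = 16 - 50 ≡ 39; y = λ·(19 - 39) - 34 ≡ 32. → (39, 32)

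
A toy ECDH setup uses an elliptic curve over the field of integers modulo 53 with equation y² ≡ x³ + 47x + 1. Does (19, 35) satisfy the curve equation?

no

y² = 35² ≡ 6; x³ + 47x + 1 = 7753 ≡ 15 (mod 53). 6 ≠ 15.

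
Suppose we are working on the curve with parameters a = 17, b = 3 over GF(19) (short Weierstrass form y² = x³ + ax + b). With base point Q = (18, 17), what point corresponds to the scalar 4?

Repeated addition: build up to 4Q.
2Q: tangent at (18, 17): λ = (3·18² + 17)/(2·17) ≡ 1/15. 15⁻¹ ≡ 14 (mod 19), so λ ≡ 1·14 ≡ 14.
  x = λ² - 18 - 18 = 196 - 36 ≡ 8; y = λ·(18 - 8) - 17 ≡ 9. → (8, 9)
3Q: (8, 9) + (18, 17). λ = (17 - 9)/(18 - 8) ≡ 8/10 mod 19. 10⁻¹ ≡ 2 (mod 19) since 10·2 = 20 ≡ 1, so λ ≡ 16.
  x = λ² - 8 - 18 = 256 - 26 ≡ 2; y = λ·(8 - 2) - 9 ≡ 11. → (2, 11)
4Q: (2, 11) + (18, 17). λ = (17 - 11)/(18 - 2) ≡ 6/16 mod 19. 16⁻¹ ≡ 6 (mod 19), so λ ≡ 17.
  x = λ² - 2 - 18 = 289 - 20 ≡ 3; y = λ·(2 - 3) - 11 ≡ 10. → (3, 10)

(3, 10)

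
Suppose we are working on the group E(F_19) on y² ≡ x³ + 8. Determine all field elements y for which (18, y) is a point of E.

x³ + 0x + 8 = 5840 ≡ 7 (mod 19).
Square roots of 7 mod 19: 8 and 11 (since 8² = 64 ≡ 7).

8, 11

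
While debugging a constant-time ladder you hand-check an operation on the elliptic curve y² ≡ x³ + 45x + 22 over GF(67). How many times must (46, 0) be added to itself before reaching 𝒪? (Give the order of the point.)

2

2P: (46, 0) + (46, 0): same x and y₁ ≡ -y₂, so the sum is 𝒪.
2P = 𝒪, so the order is 2.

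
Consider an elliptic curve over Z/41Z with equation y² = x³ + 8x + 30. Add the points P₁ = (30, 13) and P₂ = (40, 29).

(30, 13) + (40, 29). λ = (29 - 13)/(40 - 30) ≡ 16/10 mod 41. 10⁻¹ ≡ 37 (mod 41), so λ ≡ 18.
  x = λ² - 30 - 40 = 324 - 70 ≡ 8; y = λ·(30 - 8) - 13 ≡ 14. → (8, 14)

(8, 14)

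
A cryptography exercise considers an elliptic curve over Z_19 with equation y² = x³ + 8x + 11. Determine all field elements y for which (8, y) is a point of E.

x³ + 8x + 11 = 587 ≡ 17 (mod 19).
Square roots of 17 mod 19: 6 and 13 (since 6² = 36 ≡ 17).

6, 13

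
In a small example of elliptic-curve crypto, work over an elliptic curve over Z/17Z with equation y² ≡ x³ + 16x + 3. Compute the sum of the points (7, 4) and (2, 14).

(12, 6)

(7, 4) + (2, 14). λ = (14 - 4)/(2 - 7) ≡ 10/12 mod 17. 12⁻¹ ≡ 10 (mod 17), so λ ≡ 15.
  x = λ² - 7 - 2 = 225 - 9 ≡ 12; y = λ·(7 - 12) - 4 ≡ 6. → (12, 6)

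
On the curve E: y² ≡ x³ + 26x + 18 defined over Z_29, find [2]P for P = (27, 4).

(3, 23)

tangent at (27, 4): λ = (3·27² + 26)/(2·4) ≡ 9/8. 8⁻¹ ≡ 11 (mod 29), so λ ≡ 9·11 ≡ 12.
  x = λ² - 27 - 27 = 144 - 54 ≡ 3; y = λ·(27 - 3) - 4 ≡ 23. → (3, 23)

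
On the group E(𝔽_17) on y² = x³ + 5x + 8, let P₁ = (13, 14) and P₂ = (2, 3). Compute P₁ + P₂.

(3, 13)

(13, 14) + (2, 3). λ = (3 - 14)/(2 - 13) ≡ 6/6 mod 17. 6⁻¹ ≡ 3 (mod 17), so λ ≡ 1.
  x = λ² - 13 - 2 = 1 - 15 ≡ 3; y = λ·(13 - 3) - 14 ≡ 13. → (3, 13)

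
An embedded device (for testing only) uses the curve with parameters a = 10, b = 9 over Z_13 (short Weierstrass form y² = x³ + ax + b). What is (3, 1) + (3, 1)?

tangent at (3, 1): λ = (3·3² + 10)/(2·1) ≡ 11/2. 2⁻¹ ≡ 7 (mod 13) since 2·7 = 14 ≡ 1, so λ ≡ 11·7 ≡ 12.
  x = λ² - 3 - 3 = 144 - 6 ≡ 8; y = λ·(3 - 8) - 1 ≡ 4. → (8, 4)

(8, 4)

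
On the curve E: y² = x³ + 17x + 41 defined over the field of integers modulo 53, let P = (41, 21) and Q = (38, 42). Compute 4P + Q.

(30, 16)

First 4P:
Double-and-add on 4 = (100)₂. Start with P = (41, 21) for the leading 1-bit.
double: tangent at (41, 21): λ = (3·41² + 17)/(2·21) ≡ 25/42. 42⁻¹ ≡ 24 (mod 53) since 42·24 = 1008 ≡ 1, so λ ≡ 25·24 ≡ 17.
  x = λ² - 41 - 41 = 289 - 82 ≡ 48; y = λ·(41 - 48) - 21 ≡ 19. → (48, 19)
double: tangent at (48, 19): λ = (3·48² + 17)/(2·19) ≡ 39/38. 38⁻¹ ≡ 7 (mod 53) since 38·7 = 266 ≡ 1, so λ ≡ 39·7 ≡ 8.
  x = λ² - 48 - 48 = 64 - 96 ≡ 21; y = λ·(48 - 21) - 19 ≡ 38. → (21, 38)
4P = (21, 38).
Finally 4P + Q:
(21, 38) + (38, 42). λ = (42 - 38)/(38 - 21) ≡ 4/17 mod 53. 17⁻¹ ≡ 25 (mod 53), so λ ≡ 47.
  x = λ² - 21 - 38 = 2209 - 59 ≡ 30; y = λ·(21 - 30) - 38 ≡ 16. → (30, 16)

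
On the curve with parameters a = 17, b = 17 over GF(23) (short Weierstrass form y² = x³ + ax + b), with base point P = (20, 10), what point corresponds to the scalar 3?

Repeated addition: build up to 3P.
2P: tangent at (20, 10): λ = (3·20² + 17)/(2·10) ≡ 21/20. 20⁻¹ ≡ 15 (mod 23) since 20·15 = 300 ≡ 1, so λ ≡ 21·15 ≡ 16.
  x = λ² - 20 - 20 = 256 - 40 ≡ 9; y = λ·(20 - 9) - 10 ≡ 5. → (9, 5)
3P: (9, 5) + (20, 10). λ = (10 - 5)/(20 - 9) ≡ 5/11 mod 23. 11⁻¹ ≡ 21 (mod 23) since 11·21 = 231 ≡ 1, so λ ≡ 13.
  x = λ² - 9 - 20 = 169 - 29 ≡ 2; y = λ·(9 - 2) - 5 ≡ 17. → (2, 17)

(2, 17)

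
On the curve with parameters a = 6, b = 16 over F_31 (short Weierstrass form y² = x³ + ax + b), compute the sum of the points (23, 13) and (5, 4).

(11, 24)

(23, 13) + (5, 4). λ = (4 - 13)/(5 - 23) ≡ 22/13 mod 31. 13⁻¹ ≡ 12 (mod 31) since 13·12 = 156 ≡ 1, so λ ≡ 16.
  x = λ² - 23 - 5 = 256 - 28 ≡ 11; y = λ·(23 - 11) - 13 ≡ 24. → (11, 24)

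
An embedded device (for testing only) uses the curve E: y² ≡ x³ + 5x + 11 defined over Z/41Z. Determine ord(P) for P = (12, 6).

2P: tangent at (12, 6): λ = (3·12² + 5)/(2·6) ≡ 27/12. 12⁻¹ ≡ 24 (mod 41), so λ ≡ 27·24 ≡ 33.
  x = λ² - 12 - 12 = 1089 - 24 ≡ 40; y = λ·(12 - 40) - 6 ≡ 13. → (40, 13)
3P: (40, 13) + (12, 6). λ = (6 - 13)/(12 - 40) ≡ 34/13 mod 41. 13⁻¹ ≡ 19 (mod 41), so λ ≡ 31.
  x = λ² - 40 - 12 = 961 - 52 ≡ 7; y = λ·(40 - 7) - 13 ≡ 26. → (7, 26)
4P: (7, 26) + (12, 6). λ = (6 - 26)/(12 - 7) ≡ 21/5 mod 41. 5⁻¹ ≡ 33 (mod 41), so λ ≡ 37.
  x = λ² - 7 - 12 = 1369 - 19 ≡ 38; y = λ·(7 - 38) - 26 ≡ 16. → (38, 16)
5P: (38, 16) + (12, 6). λ = (6 - 16)/(12 - 38) ≡ 31/15 mod 41. 15⁻¹ ≡ 11 (mod 41), so λ ≡ 13.
  x = λ² - 38 - 12 = 169 - 50 ≡ 37; y = λ·(38 - 37) - 16 ≡ 38. → (37, 38)
6P: (37, 38) + (12, 6). λ = (6 - 38)/(12 - 37) ≡ 9/16 mod 41. 16⁻¹ ≡ 18 (mod 41), so λ ≡ 39.
  x = λ² - 37 - 12 = 1521 - 49 ≡ 37; y = λ·(37 - 37) - 38 ≡ 3. → (37, 3)
7P: (37, 3) + (12, 6). λ = (6 - 3)/(12 - 37) ≡ 3/16 mod 41. 16⁻¹ ≡ 18 (mod 41), so λ ≡ 13.
  x = λ² - 37 - 12 = 169 - 49 ≡ 38; y = λ·(37 - 38) - 3 ≡ 25. → (38, 25)
8P: (38, 25) + (12, 6). λ = (6 - 25)/(12 - 38) ≡ 22/15 mod 41. 15⁻¹ ≡ 11 (mod 41) since 15·11 = 165 ≡ 1, so λ ≡ 37.
  x = λ² - 38 - 12 = 1369 - 50 ≡ 7; y = λ·(38 - 7) - 25 ≡ 15. → (7, 15)
9P: (7, 15) + (12, 6). λ = (6 - 15)/(12 - 7) ≡ 32/5 mod 41. 5⁻¹ ≡ 33 (mod 41), so λ ≡ 31.
  x = λ² - 7 - 12 = 961 - 19 ≡ 40; y = λ·(7 - 40) - 15 ≡ 28. → (40, 28)
10P: (40, 28) + (12, 6). λ = (6 - 28)/(12 - 40) ≡ 19/13 mod 41. 13⁻¹ ≡ 19 (mod 41), so λ ≡ 33.
  x = λ² - 40 - 12 = 1089 - 52 ≡ 12; y = λ·(40 - 12) - 28 ≡ 35. → (12, 35)
11P: (12, 35) + (12, 6): same x and y₁ ≡ -y₂, so the sum is ∞.
11P = ∞, so the order is 11.

11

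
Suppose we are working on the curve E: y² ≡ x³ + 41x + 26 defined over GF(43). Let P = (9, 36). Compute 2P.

(3, 2)

tangent at (9, 36): λ = (3·9² + 41)/(2·36) ≡ 26/29. 29⁻¹ ≡ 3 (mod 43), so λ ≡ 26·3 ≡ 35.
  x = λ² - 9 - 9 = 1225 - 18 ≡ 3; y = λ·(9 - 3) - 36 ≡ 2. → (3, 2)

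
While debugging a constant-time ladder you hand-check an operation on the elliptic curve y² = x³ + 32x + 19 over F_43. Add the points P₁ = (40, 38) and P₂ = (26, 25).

(36, 21)

(40, 38) + (26, 25). λ = (25 - 38)/(26 - 40) ≡ 30/29 mod 43. 29⁻¹ ≡ 3 (mod 43), so λ ≡ 4.
  x = λ² - 40 - 26 = 16 - 66 ≡ 36; y = λ·(40 - 36) - 38 ≡ 21. → (36, 21)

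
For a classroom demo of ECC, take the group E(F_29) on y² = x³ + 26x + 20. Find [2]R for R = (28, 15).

tangent at (28, 15): λ = (3·28² + 26)/(2·15) ≡ 0/1. 1⁻¹ ≡ 1 (mod 29) since 1·1 = 1 ≡ 1, so λ ≡ 0·1 ≡ 0.
  x = λ² - 28 - 28 = 0 - 56 ≡ 2; y = λ·(28 - 2) - 15 ≡ 14. → (2, 14)

(2, 14)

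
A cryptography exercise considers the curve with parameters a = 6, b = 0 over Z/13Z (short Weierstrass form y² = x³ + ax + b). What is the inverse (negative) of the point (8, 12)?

-(8, 12) = (8, -12 mod 13) = (8, 1).

(8, 1)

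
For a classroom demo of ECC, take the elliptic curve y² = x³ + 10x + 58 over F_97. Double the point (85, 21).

(89, 57)

tangent at (85, 21): λ = (3·85² + 10)/(2·21) ≡ 54/42. 42⁻¹ ≡ 67 (mod 97), so λ ≡ 54·67 ≡ 29.
  x = λ² - 85 - 85 = 841 - 170 ≡ 89; y = λ·(85 - 89) - 21 ≡ 57. → (89, 57)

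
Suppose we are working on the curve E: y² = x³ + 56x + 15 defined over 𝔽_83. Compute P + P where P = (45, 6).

tangent at (45, 6): λ = (3·45² + 56)/(2·6) ≡ 72/12. 12⁻¹ ≡ 7 (mod 83), so λ ≡ 72·7 ≡ 6.
  x = λ² - 45 - 45 = 36 - 90 ≡ 29; y = λ·(45 - 29) - 6 ≡ 7. → (29, 7)

(29, 7)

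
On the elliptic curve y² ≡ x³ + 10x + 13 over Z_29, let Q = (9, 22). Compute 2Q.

tangent at (9, 22): λ = (3·9² + 10)/(2·22) ≡ 21/15. 15⁻¹ ≡ 2 (mod 29) since 15·2 = 30 ≡ 1, so λ ≡ 21·2 ≡ 13.
  x = λ² - 9 - 9 = 169 - 18 ≡ 6; y = λ·(9 - 6) - 22 ≡ 17. → (6, 17)

(6, 17)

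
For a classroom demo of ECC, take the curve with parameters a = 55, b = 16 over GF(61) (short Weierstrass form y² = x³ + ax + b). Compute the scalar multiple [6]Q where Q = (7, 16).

(59, 9)

Double-and-add on 6 = (110)₂. Start with Q = (7, 16) for the leading 1-bit.
double: tangent at (7, 16): λ = (3·7² + 55)/(2·16) ≡ 19/32. 32⁻¹ ≡ 21 (mod 61) since 32·21 = 672 ≡ 1, so λ ≡ 19·21 ≡ 33.
  x = λ² - 7 - 7 = 1089 - 14 ≡ 38; y = λ·(7 - 38) - 16 ≡ 59. → (38, 59)
add Q: (38, 59) + (7, 16). λ = (16 - 59)/(7 - 38) ≡ 18/30 mod 61. 30⁻¹ ≡ 59 (mod 61) since 30·59 = 1770 ≡ 1, so λ ≡ 25.
  x = λ² - 38 - 7 = 625 - 45 ≡ 31; y = λ·(38 - 31) - 59 ≡ 55. → (31, 55)
double: tangent at (31, 55): λ = (3·31² + 55)/(2·55) ≡ 10/49. 49⁻¹ ≡ 5 (mod 61), so λ ≡ 10·5 ≡ 50.
  x = λ² - 31 - 31 = 2500 - 62 ≡ 59; y = λ·(31 - 59) - 55 ≡ 9. → (59, 9)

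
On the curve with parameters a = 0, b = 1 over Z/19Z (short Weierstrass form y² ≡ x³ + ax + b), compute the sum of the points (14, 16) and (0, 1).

(14, 16) + (0, 1). λ = (1 - 16)/(0 - 14) ≡ 4/5 mod 19. 5⁻¹ ≡ 4 (mod 19) since 5·4 = 20 ≡ 1, so λ ≡ 16.
  x = λ² - 14 - 0 = 256 - 14 ≡ 14; y = λ·(14 - 14) - 16 ≡ 3. → (14, 3)

(14, 3)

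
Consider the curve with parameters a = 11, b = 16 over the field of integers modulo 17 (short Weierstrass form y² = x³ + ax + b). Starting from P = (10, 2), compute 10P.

Repeated addition: build up to 10P.
2P: tangent at (10, 2): λ = (3·10² + 11)/(2·2) ≡ 5/4. 4⁻¹ ≡ 13 (mod 17), so λ ≡ 5·13 ≡ 14.
  x = λ² - 10 - 10 = 196 - 20 ≡ 6; y = λ·(10 - 6) - 2 ≡ 3. → (6, 3)
3P: (6, 3) + (10, 2). λ = (2 - 3)/(10 - 6) ≡ 16/4 mod 17. 4⁻¹ ≡ 13 (mod 17), so λ ≡ 4.
  x = λ² - 6 - 10 = 16 - 16 ≡ 0; y = λ·(6 - 0) - 3 ≡ 4. → (0, 4)
4P: (0, 4) + (10, 2). λ = (2 - 4)/(10 - 0) ≡ 15/10 mod 17. 10⁻¹ ≡ 12 (mod 17), so λ ≡ 10.
  x = λ² - 0 - 10 = 100 - 10 ≡ 5; y = λ·(0 - 5) - 4 ≡ 14. → (5, 14)
5P: (5, 14) + (10, 2). λ = (2 - 14)/(10 - 5) ≡ 5/5 mod 17. 5⁻¹ ≡ 7 (mod 17), so λ ≡ 1.
  x = λ² - 5 - 10 = 1 - 15 ≡ 3; y = λ·(5 - 3) - 14 ≡ 5. → (3, 5)
6P: (3, 5) + (10, 2). λ = (2 - 5)/(10 - 3) ≡ 14/7 mod 17. 7⁻¹ ≡ 5 (mod 17), so λ ≡ 2.
  x = λ² - 3 - 10 = 4 - 13 ≡ 8; y = λ·(3 - 8) - 5 ≡ 2. → (8, 2)
7P: (8, 2) + (10, 2). λ = (2 - 2)/(10 - 8) ≡ 0/2 mod 17. 2⁻¹ ≡ 9 (mod 17) since 2·9 = 18 ≡ 1, so λ ≡ 0.
  x = λ² - 8 - 10 = 0 - 18 ≡ 16; y = λ·(8 - 16) - 2 ≡ 15. → (16, 15)
8P: (16, 15) + (10, 2). λ = (2 - 15)/(10 - 16) ≡ 4/11 mod 17. 11⁻¹ ≡ 14 (mod 17) since 11·14 = 154 ≡ 1, so λ ≡ 5.
  x = λ² - 16 - 10 = 25 - 26 ≡ 16; y = λ·(16 - 16) - 15 ≡ 2. → (16, 2)
9P: (16, 2) + (10, 2). λ = (2 - 2)/(10 - 16) ≡ 0/11 mod 17. 11⁻¹ ≡ 14 (mod 17) since 11·14 = 154 ≡ 1, so λ ≡ 0.
  x = λ² - 16 - 10 = 0 - 26 ≡ 8; y = λ·(16 - 8) - 2 ≡ 15. → (8, 15)
10P: (8, 15) + (10, 2). λ = (2 - 15)/(10 - 8) ≡ 4/2 mod 17. 2⁻¹ ≡ 9 (mod 17), so λ ≡ 2.
  x = λ² - 8 - 10 = 4 - 18 ≡ 3; y = λ·(8 - 3) - 15 ≡ 12. → (3, 12)

(3, 12)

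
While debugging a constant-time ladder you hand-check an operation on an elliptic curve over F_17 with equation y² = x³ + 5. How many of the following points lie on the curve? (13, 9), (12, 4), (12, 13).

(13, 9): 9² ≡ 13, rhs ≡ 9 → off.
(12, 4): 4² ≡ 16, rhs ≡ 16 → on.
(12, 13): 13² ≡ 16, rhs ≡ 16 → on.

2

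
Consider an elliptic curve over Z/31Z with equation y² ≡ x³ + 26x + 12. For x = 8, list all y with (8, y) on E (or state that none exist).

x³ + 26x + 12 = 732 ≡ 19 (mod 31).
Square roots of 19 mod 31: 9 and 22 (since 9² = 81 ≡ 19).

9, 22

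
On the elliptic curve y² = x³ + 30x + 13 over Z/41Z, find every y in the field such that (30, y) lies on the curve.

19, 22

x³ + 30x + 13 = 27913 ≡ 33 (mod 41).
Square roots of 33 mod 41: 19 and 22 (since 19² = 361 ≡ 33).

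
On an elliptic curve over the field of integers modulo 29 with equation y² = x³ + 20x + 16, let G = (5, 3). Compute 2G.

(24, 20)

tangent at (5, 3): λ = (3·5² + 20)/(2·3) ≡ 8/6. 6⁻¹ ≡ 5 (mod 29), so λ ≡ 8·5 ≡ 11.
  x = λ² - 5 - 5 = 121 - 10 ≡ 24; y = λ·(5 - 24) - 3 ≡ 20. → (24, 20)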